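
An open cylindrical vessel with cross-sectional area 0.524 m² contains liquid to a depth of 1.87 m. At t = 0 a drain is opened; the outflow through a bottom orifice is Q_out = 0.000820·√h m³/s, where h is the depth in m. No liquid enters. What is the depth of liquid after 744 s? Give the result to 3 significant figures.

A dh/dt = −Q_out = −0.000820 √h.
∫ h^(−1/2) dh = −(0.000820/A) ∫ dt, giving 2√h = 2√h₀ − (0.000820/A) t.
√h = √1.87 − 0.000820·744/(2·0.524) = 1.3675 − 0.58214 = 0.78534.
h = 0.78534² = 0.61676 m.

0.617 m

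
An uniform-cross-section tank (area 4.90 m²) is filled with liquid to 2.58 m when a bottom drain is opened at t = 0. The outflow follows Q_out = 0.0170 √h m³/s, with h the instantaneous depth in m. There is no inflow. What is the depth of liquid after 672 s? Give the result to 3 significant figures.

0.194 m

A dh/dt = −Q_out = −0.0170 √h.
This is separable: 2 d(√h)/dt = −0.0170/A, so √h = √h₀ − (0.0170/(2A)) t.
√h = √2.58 − 0.0170·672/(2·4.90) = 1.6062 − 1.1657 = 0.44052.
h = 0.44052² = 0.19406 m.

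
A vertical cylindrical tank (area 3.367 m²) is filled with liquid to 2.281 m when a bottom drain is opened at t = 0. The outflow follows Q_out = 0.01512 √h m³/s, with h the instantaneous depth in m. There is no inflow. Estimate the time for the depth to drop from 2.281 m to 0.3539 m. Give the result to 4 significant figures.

407.7 s

With no inflow, A dh/dt = −0.01512 √h.
This is separable: 2 d(√h)/dt = −0.01512/A, so √h = √h₀ − (0.01512/(2A)) t.
t = 2A(√h₀ − √h)/0.01512 = 2·3.367·(√2.281 − √0.3539)/0.01512
  = 6.73400 × (1.51030 − 0.594895) / 0.01512 = 407.693 s.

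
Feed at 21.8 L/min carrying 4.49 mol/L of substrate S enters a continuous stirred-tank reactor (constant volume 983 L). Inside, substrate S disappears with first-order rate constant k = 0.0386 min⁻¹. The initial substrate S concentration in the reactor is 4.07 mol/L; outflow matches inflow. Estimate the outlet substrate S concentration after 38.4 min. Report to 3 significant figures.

1.87 mol/L

V dC/dt = Q(C_in − C) − k V C.
This is linear with rate a = Q/V + k = 0.060777 min⁻¹.
C_ss = Q C_in/(Q + kV) = 1.6384 mol/L; C(t) = C_ss + (C₀ − C_ss) e^(−a t).
C(38.4) = 1.6384 + (2.4316)·e^(−0.060777·38.4) = 1.6384 + (2.4316)·0.096923 = 1.8740 mol/L.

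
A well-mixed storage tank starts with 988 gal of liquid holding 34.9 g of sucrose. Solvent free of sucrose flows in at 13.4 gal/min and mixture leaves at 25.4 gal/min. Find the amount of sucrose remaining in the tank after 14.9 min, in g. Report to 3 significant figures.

Total volume: dV/dt = Q_in − Q_out = -12.000 gal/min, so V(t) = 988 − 12.000 t and V(14.9) = 809.20 gal.
Solute balance: dm/dt = 0 − Q_out C = −Q_out m/V(t).
dm/m = −Q_out dt/(V₀ − 12.000 t); integrating gives ln(m/m₀) = −(Q_out/(Q_in−Q_out)) ln(V/V₀).
m = m₀ (V₀/V)^(Q_out/(Q_in−Q_out)) = 34.9 × (988/809.20)^(-2.1167) = 22.872 g.

22.9 g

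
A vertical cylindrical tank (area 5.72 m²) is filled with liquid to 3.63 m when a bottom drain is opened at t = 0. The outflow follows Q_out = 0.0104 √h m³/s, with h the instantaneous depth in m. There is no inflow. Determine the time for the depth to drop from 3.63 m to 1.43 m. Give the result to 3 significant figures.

780 s

With no inflow, A dh/dt = −0.0104 √h.
Separate and integrate: 2(√h − √h₀) = −(0.0104/A) t.
t = 2A(√h₀ − √h)/0.0104 = 2·5.72·(√3.63 − √1.43)/0.0104
  = 11.440 × (1.9053 − 1.1958) / 0.0104 = 780.37 s.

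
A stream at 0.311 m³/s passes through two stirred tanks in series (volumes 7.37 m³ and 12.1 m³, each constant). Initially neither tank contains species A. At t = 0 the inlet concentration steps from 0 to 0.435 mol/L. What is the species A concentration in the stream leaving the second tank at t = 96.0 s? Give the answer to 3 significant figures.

Species balance on tank i: dCᵢ/dt = (Cᵢ₋₁ − Cᵢ)/τᵢ with τᵢ = Vᵢ/Q.
τ₁ = 7.37/0.311 = 23.698 s; τ₂ = 12.1/0.311 = 38.907 s.
Tank 1: C₁ = C_in(1 − e^(−t/τ₁)). Tank 2 (τ₁ ≠ τ₂): C₂ = C_in[1 − (τ₁ e^(−t/τ₁) − τ₂ e^(−t/τ₂))/(τ₁ − τ₂)].
At t = 96.0: e^(−t/τ₁) = 0.017405, e^(−t/τ₂) = 0.084802.
C₂ = 0.435·[1 − (23.698·0.017405 − 38.907·0.084802)/(-15.209)] = 0.435·0.81018 = 0.35243 mol/L.

0.352 mol/L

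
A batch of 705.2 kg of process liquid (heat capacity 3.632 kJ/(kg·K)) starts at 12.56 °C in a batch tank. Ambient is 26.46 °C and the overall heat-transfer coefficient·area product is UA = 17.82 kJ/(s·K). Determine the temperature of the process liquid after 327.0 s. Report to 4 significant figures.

25.03 °C

Energy balance: M c_p dT/dt = −UA(T − T_amb).
dT/dt = (T_ss − T)/τ with T_ss = T_amb = 26.4600 °C, τ = M c_p/UA = 705.2·3.632/17.82 = 143.731 s.
This is linear first-order; T(t) = T_ss + (T₀ − T_ss) e^(−t/τ).
T(327.0) = 26.4600 + (-13.9000)·0.102788 = 25.0312 °C.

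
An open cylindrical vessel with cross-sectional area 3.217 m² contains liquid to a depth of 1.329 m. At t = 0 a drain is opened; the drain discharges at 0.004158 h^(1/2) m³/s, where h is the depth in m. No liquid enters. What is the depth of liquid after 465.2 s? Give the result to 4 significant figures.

0.7262 m

With no inflow, A dh/dt = −0.004158 √h.
Separate and integrate: 2(√h − √h₀) = −(0.004158/A) t.
√h = √1.329 − 0.004158·465.2/(2·3.217) = 1.15282 − 0.300637 = 0.852185.
h = 0.852185² = 0.726220 m.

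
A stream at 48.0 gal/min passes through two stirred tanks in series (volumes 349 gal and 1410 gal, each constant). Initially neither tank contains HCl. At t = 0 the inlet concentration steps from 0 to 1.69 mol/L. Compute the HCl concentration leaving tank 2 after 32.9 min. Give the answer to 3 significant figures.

Time constants: τᵢ = Vᵢ/Q for each well-mixed tank.
τ₁ = 349/48.0 = 7.2708 min; τ₂ = 1410/48.0 = 29.375 min.
Tank 1: C₁ = C_in(1 − e^(−t/τ₁)). Tank 2 (τ₁ ≠ τ₂): C₂ = C_in[1 − (τ₁ e^(−t/τ₁) − τ₂ e^(−t/τ₂))/(τ₁ − τ₂)].
At t = 32.9: e^(−t/τ₁) = 0.010835, e^(−t/τ₂) = 0.32628.
C₂ = 1.69·[1 − (7.2708·0.010835 − 29.375·0.32628)/(-22.104)] = 1.69·0.56996 = 0.96323 mol/L.

0.963 mol/L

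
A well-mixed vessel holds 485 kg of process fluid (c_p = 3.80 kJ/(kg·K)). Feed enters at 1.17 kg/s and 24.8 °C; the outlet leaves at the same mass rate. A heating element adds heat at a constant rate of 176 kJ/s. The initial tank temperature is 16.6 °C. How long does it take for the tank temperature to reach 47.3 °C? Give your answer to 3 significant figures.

Energy balance: M c_p dT/dt = ṁ c_p (T_in − T) + 176.
τ = M/ṁ = 414.53 s; T_ss = T_in + Q̇/(ṁ c_p) = 64.386 °C.
T(t) = T_ss + (T₀ − T_ss) e^(−t/τ). Set T = 47.3:
e^(−t/τ) = (47.3 − 64.386)/(16.6 − 64.386) = 0.35755
t = −414.53 · ln(0.35755) = 426.33 s.

426 s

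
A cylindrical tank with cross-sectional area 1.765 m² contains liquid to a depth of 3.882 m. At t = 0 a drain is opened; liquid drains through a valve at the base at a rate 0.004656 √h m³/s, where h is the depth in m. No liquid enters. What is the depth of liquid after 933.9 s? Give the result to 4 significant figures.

0.5454 m

A dh/dt = −Q_out = −0.004656 √h.
Separate and integrate: 2(√h − √h₀) = −(0.004656/A) t.
√h = √3.882 − 0.004656·933.9/(2·1.765) = 1.97028 − 1.23180 = 0.738484.
h = 0.738484² = 0.545358 m.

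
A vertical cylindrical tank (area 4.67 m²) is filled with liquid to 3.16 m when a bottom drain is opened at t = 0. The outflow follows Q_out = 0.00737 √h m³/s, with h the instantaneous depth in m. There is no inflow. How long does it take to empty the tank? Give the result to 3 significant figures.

2250 s

A dh/dt = −Q_out = −0.00737 √h.
This is separable: 2 d(√h)/dt = −0.00737/A, so √h = √h₀ − (0.00737/(2A)) t.
Tank is empty when √h = 0: t_empty = 2A√h₀/0.00737.
t_empty = 2·4.67·√3.16/0.00737 = 9.3400·1.7776/0.00737 = 2252.8 s.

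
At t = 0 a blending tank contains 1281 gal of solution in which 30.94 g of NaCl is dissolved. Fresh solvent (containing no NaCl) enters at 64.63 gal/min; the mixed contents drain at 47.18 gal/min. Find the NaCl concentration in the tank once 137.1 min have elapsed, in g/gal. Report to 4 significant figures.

Let m(t) be the amount of NaCl. Volume: V(t) = V₀ + (Q_in − Q_out) t = 1281 + 17.4500 t; V(137.1) = 3673.39 gal.
No NaCl enters, so dm/dt = −Q_out · (m/V).
dm/m = −Q_out dt/(V₀ + 17.4500 t); integrating gives ln(m/m₀) = −(Q_out/(Q_in−Q_out)) ln(V/V₀).
m = m₀ (V₀/V)^(Q_out/(Q_in−Q_out)) = 30.94 × (1281/3673.39)^(2.70372) = 1.79274 g.
C = m/V = 1.79274/3673.39 = 0.000488032 g/gal.

0.0004880 g/gal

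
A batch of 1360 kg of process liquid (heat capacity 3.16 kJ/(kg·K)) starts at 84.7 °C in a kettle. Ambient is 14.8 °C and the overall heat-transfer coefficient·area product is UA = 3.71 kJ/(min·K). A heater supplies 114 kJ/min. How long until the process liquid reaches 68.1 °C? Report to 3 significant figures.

Lumped-capacitance energy balance: M c_p dT/dt = UA(T_amb − T) + Q̇.
τ = M c_p/UA = 1158.4 min; T_ss = T_amb + Q̇/UA = 14.8 + 114/3.71 = 45.528 °C.
T(t) = T_ss + (T₀ − T_ss)e^(−t/τ); set T = 68.1:
t = −τ ln[(T − T_ss)/(T₀ − T_ss)] = −1158.4 · ln(0.57623) = 638.56 min.

639 min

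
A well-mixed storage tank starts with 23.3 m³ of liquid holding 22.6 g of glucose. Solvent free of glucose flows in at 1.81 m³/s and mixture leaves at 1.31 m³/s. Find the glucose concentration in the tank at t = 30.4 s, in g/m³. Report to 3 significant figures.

Let m(t) be the amount of glucose. Volume: V(t) = V₀ + (Q_in − Q_out) t = 23.3 + 0.50000 t; V(30.4) = 38.500 m³.
No glucose enters, so dm/dt = −Q_out · (m/V).
dm/m = −Q_out dt/(V₀ + 0.50000 t); integrating gives ln(m/m₀) = −(Q_out/(Q_in−Q_out)) ln(V/V₀).
m = m₀ (V₀/V)^(Q_out/(Q_in−Q_out)) = 22.6 × (23.3/38.500)^(2.6200) = 6.0628 g.
C = m/V = 6.0628/38.500 = 0.15748 g/m³.

0.157 g/m³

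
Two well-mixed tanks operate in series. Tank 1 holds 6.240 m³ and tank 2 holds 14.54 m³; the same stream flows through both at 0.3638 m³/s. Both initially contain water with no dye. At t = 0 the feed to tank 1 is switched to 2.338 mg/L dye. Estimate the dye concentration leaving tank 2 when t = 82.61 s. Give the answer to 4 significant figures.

Each tank obeys Vᵢ dCᵢ/dt = Q(Cᵢ₋₁ − Cᵢ), so τᵢ = Vᵢ/Q.
τ₁ = 6.240/0.3638 = 17.1523 s; τ₂ = 14.54/0.3638 = 39.9670 s.
Solving the cascade with C₁(0)=C₂(0)=0 gives C₂(t) = C_in[1 − (τ₁ e^(−t/τ₁) − τ₂ e^(−t/τ₂))/(τ₁ − τ₂)].
At t = 82.61: e^(−t/τ₁) = 0.00809694, e^(−t/τ₂) = 0.126571.
C₂ = 2.338·[1 − (17.1523·0.00809694 − 39.9670·0.126571)/(-22.8147)] = 2.338·0.784360 = 1.83383 mg/L.

1.834 mg/L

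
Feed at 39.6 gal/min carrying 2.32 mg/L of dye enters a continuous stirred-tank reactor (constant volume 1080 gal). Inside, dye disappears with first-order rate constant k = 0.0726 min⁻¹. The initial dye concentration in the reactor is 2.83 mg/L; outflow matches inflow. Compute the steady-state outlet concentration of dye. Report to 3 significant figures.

Accumulation = in − out − consumed: V dC/dt = Q C_in − Q C − k V C.
At steady state: 0 = Q C_in − (Q + kV) C_ss, so C_ss = Q C_in/(Q + kV).
C_ss = 39.6·2.32/(39.6 + 0.0726·1080) = 91.872/118.01 = 0.77852 mg/L.

0.779 mg/L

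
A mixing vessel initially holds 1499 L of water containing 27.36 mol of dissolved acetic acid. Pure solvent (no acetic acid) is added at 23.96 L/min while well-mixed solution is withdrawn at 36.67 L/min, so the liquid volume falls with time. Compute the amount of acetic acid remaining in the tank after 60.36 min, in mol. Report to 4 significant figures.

3.457 mol

Let m(t) be the amount of acetic acid. Volume: V(t) = V₀ + (Q_in − Q_out) t = 1499 − 12.7100 t; V(60.36) = 731.824 L.
Species balance (pure solvent in): dm/dt = −Q_out · m/V(t).
dm/m = −Q_out dt/(V₀ − 12.7100 t); integrating gives ln(m/m₀) = −(Q_out/(Q_in−Q_out)) ln(V/V₀).
m = m₀ (V₀/V)^(Q_out/(Q_in−Q_out)) = 27.36 × (1499/731.824)^(-2.88513) = 3.45702 mol.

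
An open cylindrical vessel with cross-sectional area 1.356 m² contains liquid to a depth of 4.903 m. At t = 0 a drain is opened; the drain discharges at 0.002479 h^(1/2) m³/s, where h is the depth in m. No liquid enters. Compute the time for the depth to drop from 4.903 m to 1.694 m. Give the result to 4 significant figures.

A dh/dt = −Q_out = −0.002479 √h.
Separate and integrate: 2(√h − √h₀) = −(0.002479/A) t.
t = 2A(√h₀ − √h)/0.002479 = 2·1.356·(√4.903 − √1.694)/0.002479
  = 2.71200 × (2.21427 − 1.30154) / 0.002479 = 998.522 s.

998.5 s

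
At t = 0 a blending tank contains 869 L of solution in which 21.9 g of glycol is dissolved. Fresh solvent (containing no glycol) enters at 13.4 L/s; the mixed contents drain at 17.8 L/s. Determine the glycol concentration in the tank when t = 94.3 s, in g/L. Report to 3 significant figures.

Let m(t) be the amount of glycol. Volume: V(t) = V₀ + (Q_in − Q_out) t = 869 − 4.4000 t; V(94.3) = 454.08 L.
No glycol enters, so dm/dt = −Q_out · (m/V).
Separate: dm/m = −Q_out dt/V(t) ⇒ ln(m/m₀) = −(Q_out/(Q_in−Q_out)) ln(V/V₀).
m = m₀ (V₀/V)^(Q_out/(Q_in−Q_out)) = 21.9 × (869/454.08)^(-4.0455) = 1.5852 g.
C = m/V = 1.5852/454.08 = 0.0034910 g/L.

0.00349 g/L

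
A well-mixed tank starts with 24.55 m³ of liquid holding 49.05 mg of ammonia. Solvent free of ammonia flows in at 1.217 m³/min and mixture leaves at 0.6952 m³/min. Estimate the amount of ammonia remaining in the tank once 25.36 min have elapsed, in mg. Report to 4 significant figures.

Total volume: dV/dt = Q_in − Q_out = 0.521800 m³/min, so V(t) = 24.55 + 0.521800 t and V(25.36) = 37.7828 m³.
No ammonia enters, so dm/dt = −Q_out · (m/V).
Separate: dm/m = −Q_out dt/V(t) ⇒ ln(m/m₀) = −(Q_out/(Q_in−Q_out)) ln(V/V₀).
m = m₀ (V₀/V)^(Q_out/(Q_in−Q_out)) = 49.05 × (24.55/37.7828)^(1.33231) = 27.6168 mg.

27.62 mg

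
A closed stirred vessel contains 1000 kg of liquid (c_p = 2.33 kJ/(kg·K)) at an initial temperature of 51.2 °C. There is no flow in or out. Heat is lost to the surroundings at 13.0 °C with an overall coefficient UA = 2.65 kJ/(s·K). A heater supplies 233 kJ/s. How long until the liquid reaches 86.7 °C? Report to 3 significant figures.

M c_p dT/dt = −UA(T − T_amb) + Q̇.
τ = M c_p/UA = 879.25 s; T_ss = T_amb + Q̇/UA = 13.0 + 233/2.65 = 100.92 °C.
T(t) = T_ss + (T₀ − T_ss)e^(−t/τ); set T = 86.7:
t = −τ ln[(T − T_ss)/(T₀ − T_ss)] = −879.25 · ln(0.28607) = 1100.4 s.

1100 s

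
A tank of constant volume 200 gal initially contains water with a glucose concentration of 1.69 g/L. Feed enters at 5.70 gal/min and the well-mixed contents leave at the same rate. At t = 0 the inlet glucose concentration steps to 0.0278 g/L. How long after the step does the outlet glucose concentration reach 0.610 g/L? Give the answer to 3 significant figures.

36.8 min

Species balance: V dC/dt = Q(C_in − C) ⇒ τ = V/Q = 35.088 min.
C(t) = C_in + (C₀ − C_in) e^(−t/τ). Set C = 0.610 and solve for t:
e^(−t/τ) = (C − C_in)/(C₀ − C_in) = (0.610 − 0.0278)/(1.69 − 0.0278) = 0.35026
t = −τ ln(…) = 35.088 × 1.0491 = 36.810 min.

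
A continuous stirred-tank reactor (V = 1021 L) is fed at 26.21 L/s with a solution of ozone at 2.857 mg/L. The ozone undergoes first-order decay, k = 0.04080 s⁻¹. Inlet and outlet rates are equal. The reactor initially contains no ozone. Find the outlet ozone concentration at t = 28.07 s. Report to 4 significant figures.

V dC/dt = Q(C_in − C) − k V C.
dC/dt = (Q/V) C_in − (Q/V + k) C; effective rate a = Q/V + k = 0.0256709 + 0.04080 = 0.0664709 s⁻¹.
C_ss = Q C_in/(Q + kV) = 1.10337 mg/L; C(t) = C_ss + (C₀ − C_ss) e^(−a t).
C(28.07) = 1.10337 + (-1.10337)·e^(−0.0664709·28.07) = 1.10337 + (-1.10337)·0.154766 = 0.932603 mg/L.

0.9326 mg/L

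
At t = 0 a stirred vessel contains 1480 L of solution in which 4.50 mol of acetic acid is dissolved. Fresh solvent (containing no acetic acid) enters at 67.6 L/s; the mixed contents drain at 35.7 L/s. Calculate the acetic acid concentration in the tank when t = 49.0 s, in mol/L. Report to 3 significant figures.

Let m(t) be the amount of acetic acid. Volume: V(t) = V₀ + (Q_in − Q_out) t = 1480 + 31.900 t; V(49.0) = 3043.1 L.
Species balance (pure solvent in): dm/dt = −Q_out · m/V(t).
Separate: dm/m = −Q_out dt/V(t) ⇒ ln(m/m₀) = −(Q_out/(Q_in−Q_out)) ln(V/V₀).
m = m₀ (V₀/V)^(Q_out/(Q_in−Q_out)) = 4.50 × (1480/3043.1)^(1.1191) = 2.0085 mol.
C = m/V = 2.0085/3043.1 = 0.00066001 mol/L.

0.000660 mol/L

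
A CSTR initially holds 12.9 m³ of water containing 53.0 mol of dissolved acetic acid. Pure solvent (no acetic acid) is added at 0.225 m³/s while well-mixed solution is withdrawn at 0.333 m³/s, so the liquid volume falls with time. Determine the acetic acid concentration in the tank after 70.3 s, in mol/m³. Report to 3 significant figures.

0.646 mol/m³

Let m(t) be the amount of acetic acid. Volume: V(t) = V₀ + (Q_in − Q_out) t = 12.9 − 0.10800 t; V(70.3) = 5.3076 m³.
Species balance (pure solvent in): dm/dt = −Q_out · m/V(t).
dm/m = −Q_out dt/(V₀ − 0.10800 t); integrating gives ln(m/m₀) = −(Q_out/(Q_in−Q_out)) ln(V/V₀).
m = m₀ (V₀/V)^(Q_out/(Q_in−Q_out)) = 53.0 × (12.9/5.3076)^(-3.0833) = 3.4282 mol.
C = m/V = 3.4282/5.3076 = 0.64590 mol/m³.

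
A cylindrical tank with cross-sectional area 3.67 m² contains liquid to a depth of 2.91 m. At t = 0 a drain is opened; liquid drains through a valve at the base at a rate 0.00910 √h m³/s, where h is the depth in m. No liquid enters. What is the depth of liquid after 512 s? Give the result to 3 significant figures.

With no inflow, A dh/dt = −0.00910 √h.
This is separable: 2 d(√h)/dt = −0.00910/A, so √h = √h₀ − (0.00910/(2A)) t.
√h = √2.91 − 0.00910·512/(2·3.67) = 1.7059 − 0.63477 = 1.0711.
h = 1.0711² = 1.1473 m.

1.15 m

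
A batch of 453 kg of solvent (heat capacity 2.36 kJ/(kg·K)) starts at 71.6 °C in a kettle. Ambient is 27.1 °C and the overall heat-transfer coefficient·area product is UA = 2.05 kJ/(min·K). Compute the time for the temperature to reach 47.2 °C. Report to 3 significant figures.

First-law balance (no shaft work): M c_p dT/dt = −UA(T − T_amb).
τ = M c_p/UA = 521.50 min; T_ss = T_amb = 27.100 °C.
T(t) = T_ss + (T₀ − T_ss)e^(−t/τ); set T = 47.2:
t = −τ ln[(T − T_ss)/(T₀ − T_ss)] = −521.50 · ln(0.45169) = 414.47 min.

414 min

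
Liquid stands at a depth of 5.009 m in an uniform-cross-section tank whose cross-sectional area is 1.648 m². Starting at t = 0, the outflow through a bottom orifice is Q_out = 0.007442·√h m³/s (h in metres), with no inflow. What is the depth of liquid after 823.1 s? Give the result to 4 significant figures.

0.1441 m

Volume balance on the tank: A dh/dt = −0.007442 √h.
This is separable: 2 d(√h)/dt = −0.007442/A, so √h = √h₀ − (0.007442/(2A)) t.
√h = √5.009 − 0.007442·823.1/(2·1.648) = 2.23808 − 1.85847 = 0.379612.
h = 0.379612² = 0.144105 m.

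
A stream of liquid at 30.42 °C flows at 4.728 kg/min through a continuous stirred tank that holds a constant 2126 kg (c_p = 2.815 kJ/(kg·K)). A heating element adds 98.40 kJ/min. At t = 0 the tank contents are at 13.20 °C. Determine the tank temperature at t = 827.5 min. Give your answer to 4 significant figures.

M c_p dT/dt = ṁ c_p (T_in − T) + Q̇.
τ = M/ṁ = 449.662 min; T_ss = T_in + Q̇/(ṁ c_p) = 30.42 + 98.40/(4.728·2.815) = 37.8133 °C.
Integrating: T(t) = T_ss + (T₀ − T_ss) e^(−t/τ).
T(827.5) = 37.8133 + (-24.6133)·e^(−827.5/449.662) = 37.8133 + (-24.6133)·0.158774 = 33.9054 °C.

33.91 °C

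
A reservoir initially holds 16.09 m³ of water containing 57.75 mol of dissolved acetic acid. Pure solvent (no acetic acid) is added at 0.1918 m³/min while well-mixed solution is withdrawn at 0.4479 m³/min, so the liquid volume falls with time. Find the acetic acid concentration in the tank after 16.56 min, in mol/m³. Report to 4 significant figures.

2.854 mol/m³

Let m(t) be the amount of acetic acid. Volume: V(t) = V₀ + (Q_in − Q_out) t = 16.09 − 0.256100 t; V(16.56) = 11.8490 m³.
No acetic acid enters, so dm/dt = −Q_out · (m/V).
Separate: dm/m = −Q_out dt/V(t) ⇒ ln(m/m₀) = −(Q_out/(Q_in−Q_out)) ln(V/V₀).
m = m₀ (V₀/V)^(Q_out/(Q_in−Q_out)) = 57.75 × (16.09/11.8490)^(-1.74893) = 33.8192 mol.
C = m/V = 33.8192/11.8490 = 2.85419 mol/m³.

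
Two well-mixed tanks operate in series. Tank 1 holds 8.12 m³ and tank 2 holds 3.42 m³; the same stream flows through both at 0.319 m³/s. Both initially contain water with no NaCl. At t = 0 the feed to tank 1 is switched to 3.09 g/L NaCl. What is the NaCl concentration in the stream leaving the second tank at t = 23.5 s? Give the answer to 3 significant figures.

1.22 g/L

Each tank obeys Vᵢ dCᵢ/dt = Q(Cᵢ₋₁ − Cᵢ), so τᵢ = Vᵢ/Q.
τ₁ = 8.12/0.319 = 25.455 s; τ₂ = 3.42/0.319 = 10.721 s.
Solving the cascade with C₁(0)=C₂(0)=0 gives C₂(t) = C_in[1 − (τ₁ e^(−t/τ₁) − τ₂ e^(−t/τ₂))/(τ₁ − τ₂)].
At t = 23.5: e^(−t/τ₁) = 0.39724, e^(−t/τ₂) = 0.11170.
C₂ = 3.09·[1 − (25.455·0.39724 − 10.721·0.11170)/(14.734)] = 3.09·0.39498 = 1.2205 g/L.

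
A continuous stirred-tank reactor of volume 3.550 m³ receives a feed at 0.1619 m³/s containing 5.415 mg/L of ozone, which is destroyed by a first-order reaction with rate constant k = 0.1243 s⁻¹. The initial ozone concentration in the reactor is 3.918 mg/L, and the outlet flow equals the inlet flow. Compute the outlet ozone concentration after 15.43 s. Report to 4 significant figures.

1.633 mg/L

Accumulation = in − out − consumed: V dC/dt = Q C_in − Q C − k V C.
This is linear with rate a = Q/V + k = 0.169906 s⁻¹.
C_ss = Q C_in/(Q + kV) = 1.45348 mg/L; C(t) = C_ss + (C₀ − C_ss) e^(−a t).
C(15.43) = 1.45348 + (2.46452)·e^(−0.169906·15.43) = 1.45348 + (2.46452)·0.0726833 = 1.63261 mg/L.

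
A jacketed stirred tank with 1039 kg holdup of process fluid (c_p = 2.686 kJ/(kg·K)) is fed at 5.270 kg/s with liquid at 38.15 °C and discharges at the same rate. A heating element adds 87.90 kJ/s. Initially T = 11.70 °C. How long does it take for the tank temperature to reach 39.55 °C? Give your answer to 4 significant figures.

377.6 s

Energy balance: M c_p dT/dt = ṁ c_p (T_in − T) + 87.90.
τ = M/ṁ = 197.154 s; T_ss = T_in + Q̇/(ṁ c_p) = 44.3597 °C.
T(t) = T_ss + (T₀ − T_ss) e^(−t/τ). Set T = 39.55:
e^(−t/τ) = (39.55 − 44.3597)/(11.70 − 44.3597) = 0.147268
t = −197.154 · ln(0.147268) = 377.649 s.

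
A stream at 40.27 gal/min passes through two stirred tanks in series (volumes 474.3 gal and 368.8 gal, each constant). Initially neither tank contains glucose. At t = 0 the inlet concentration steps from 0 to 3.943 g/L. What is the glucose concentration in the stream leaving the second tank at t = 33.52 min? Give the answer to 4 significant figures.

3.268 g/L

Each tank obeys Vᵢ dCᵢ/dt = Q(Cᵢ₋₁ − Cᵢ), so τᵢ = Vᵢ/Q.
τ₁ = 474.3/40.27 = 11.7780 min; τ₂ = 368.8/40.27 = 9.15818 min.
Solving the cascade with C₁(0)=C₂(0)=0 gives C₂(t) = C_in[1 − (τ₁ e^(−t/τ₁) − τ₂ e^(−t/τ₂))/(τ₁ − τ₂)].
At t = 33.52: e^(−t/τ₁) = 0.0580771, e^(−t/τ₂) = 0.0257296.
C₂ = 3.943·[1 − (11.7780·0.0580771 − 9.15818·0.0257296)/(2.61982)] = 3.943·0.828845 = 3.26813 g/L.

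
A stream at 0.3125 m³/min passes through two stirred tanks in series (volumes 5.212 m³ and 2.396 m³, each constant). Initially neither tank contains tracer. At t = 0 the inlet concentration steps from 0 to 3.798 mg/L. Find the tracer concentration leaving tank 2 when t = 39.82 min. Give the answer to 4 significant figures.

Species balance on tank i: dCᵢ/dt = (Cᵢ₋₁ − Cᵢ)/τᵢ with τᵢ = Vᵢ/Q.
τ₁ = 5.212/0.3125 = 16.6784 min; τ₂ = 2.396/0.3125 = 7.66720 min.
Tank 1: C₁ = C_in(1 − e^(−t/τ₁)). Tank 2 (τ₁ ≠ τ₂): C₂ = C_in[1 − (τ₁ e^(−t/τ₁) − τ₂ e^(−t/τ₂))/(τ₁ − τ₂)].
At t = 39.82: e^(−t/τ₁) = 0.0918573, e^(−t/τ₂) = 0.00555225.
C₂ = 3.798·[1 − (16.6784·0.0918573 − 7.66720·0.00555225)/(9.01120)] = 3.798·0.834710 = 3.17023 mg/L.

3.170 mg/L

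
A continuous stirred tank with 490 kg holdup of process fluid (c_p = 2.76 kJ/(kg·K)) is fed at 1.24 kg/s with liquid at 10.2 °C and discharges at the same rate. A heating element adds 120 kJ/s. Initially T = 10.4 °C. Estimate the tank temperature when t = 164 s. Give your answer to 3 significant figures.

22.2 °C

Unsteady energy balance on the tank contents: M c_p dT/dt = ṁ c_p (T_in − T) + 120.
Rearrange: dT/dt = (T_ss − T)/τ with τ = M/ṁ = 395.16 s and T_ss = T_in + Q̇/(ṁ c_p) = 45.263 °C.
T approaches T_ss exponentially: T(t) = T_ss + (T₀ − T_ss) e^(−t/τ).
T(164) = 45.263 + (-34.863)·e^(−164/395.16) = 45.263 + (-34.863)·0.66033 = 22.242 °C.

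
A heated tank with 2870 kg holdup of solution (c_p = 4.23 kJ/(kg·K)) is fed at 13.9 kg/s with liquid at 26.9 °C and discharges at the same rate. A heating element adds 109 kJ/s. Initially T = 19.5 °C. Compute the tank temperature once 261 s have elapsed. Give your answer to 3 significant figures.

26.1 °C

First-law balance (no shaft work): M c_p dT/dt = ṁ c_p (T_in − T) + 109.
τ = M/ṁ = 206.47 s; T_ss = T_in + Q̇/(ṁ c_p) = 26.9 + 109/(13.9·4.23) = 28.754 °C.
Integrating: T(t) = T_ss + (T₀ − T_ss) e^(−t/τ).
T(261) = 28.754 + (-9.2538)·e^(−261/206.47) = 28.754 + (-9.2538)·0.28250 = 26.140 °C.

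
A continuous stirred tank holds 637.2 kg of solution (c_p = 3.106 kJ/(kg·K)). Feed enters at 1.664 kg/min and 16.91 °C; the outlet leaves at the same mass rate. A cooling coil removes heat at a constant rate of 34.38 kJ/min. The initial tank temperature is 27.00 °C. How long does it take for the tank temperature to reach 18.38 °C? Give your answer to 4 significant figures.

M c_p dT/dt = ṁ c_p (T_in − T) − Q̇.
τ = M/ṁ = 382.933 min; T_ss = T_in − Q̇/(ṁ c_p) = 10.2580 °C.
T(t) = T_ss + (T₀ − T_ss) e^(−t/τ). Set T = 18.38:
e^(−t/τ) = (18.38 − 10.2580)/(27.00 − 10.2580) = 0.485127
t = −382.933 · ln(0.485127) = 276.993 min.

277.0 min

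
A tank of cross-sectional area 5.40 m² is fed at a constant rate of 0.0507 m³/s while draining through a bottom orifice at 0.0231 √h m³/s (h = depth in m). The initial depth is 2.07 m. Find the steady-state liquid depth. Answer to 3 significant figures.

4.82 m

Volume balance on the tank: A dh/dt = Q_in − 0.0231 √h. At steady state dh/dt = 0:
Q_in = 0.0231 √h_ss ⇒ √h_ss = 0.0507/0.0231 = 2.1948.
h_ss = 2.1948² = 4.8172 m. (Since h₀ = 2.07 m < h_ss, the level will rise toward this value.)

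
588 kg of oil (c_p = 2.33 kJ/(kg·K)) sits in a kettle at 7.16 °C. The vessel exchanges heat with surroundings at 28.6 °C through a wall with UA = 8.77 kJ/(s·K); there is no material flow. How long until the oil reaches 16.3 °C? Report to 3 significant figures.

86.8 s

Unsteady energy balance on the tank contents: M c_p dT/dt = −UA(T − T_amb).
τ = M c_p/UA = 156.22 s; T_ss = T_amb = 28.600 °C.
T(t) = T_ss + (T₀ − T_ss)e^(−t/τ); set T = 16.3:
t = −τ ln[(T − T_ss)/(T₀ − T_ss)] = −156.22 · ln(0.57369) = 86.804 s.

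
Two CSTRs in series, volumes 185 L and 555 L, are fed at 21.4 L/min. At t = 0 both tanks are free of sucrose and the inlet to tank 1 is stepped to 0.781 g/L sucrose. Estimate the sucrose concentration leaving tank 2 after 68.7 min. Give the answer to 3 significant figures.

Time constants: τᵢ = Vᵢ/Q for each well-mixed tank.
τ₁ = 185/21.4 = 8.6449 min; τ₂ = 555/21.4 = 25.935 min.
Solving the cascade with C₁(0)=C₂(0)=0 gives C₂(t) = C_in[1 − (τ₁ e^(−t/τ₁) − τ₂ e^(−t/τ₂))/(τ₁ − τ₂)].
At t = 68.7: e^(−t/τ₁) = 0.00035375, e^(−t/τ₂) = 0.070724.
C₂ = 0.781·[1 − (8.6449·0.00035375 − 25.935·0.070724)/(-17.290)] = 0.781·0.89409 = 0.69829 g/L.

0.698 g/L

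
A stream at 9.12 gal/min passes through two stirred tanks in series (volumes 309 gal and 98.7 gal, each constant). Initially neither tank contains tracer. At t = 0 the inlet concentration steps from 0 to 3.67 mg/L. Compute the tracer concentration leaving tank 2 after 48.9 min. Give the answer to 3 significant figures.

Time constants: τᵢ = Vᵢ/Q for each well-mixed tank.
τ₁ = 309/9.12 = 33.882 min; τ₂ = 98.7/9.12 = 10.822 min.
Tank 1: C₁ = C_in(1 − e^(−t/τ₁)). Tank 2 (τ₁ ≠ τ₂): C₂ = C_in[1 − (τ₁ e^(−t/τ₁) − τ₂ e^(−t/τ₂))/(τ₁ − τ₂)].
At t = 48.9: e^(−t/τ₁) = 0.23616, e^(−t/τ₂) = 0.010906.
C₂ = 3.67·[1 − (33.882·0.23616 − 10.822·0.010906)/(23.059)] = 3.67·0.65813 = 2.4153 mg/L.

2.42 mg/L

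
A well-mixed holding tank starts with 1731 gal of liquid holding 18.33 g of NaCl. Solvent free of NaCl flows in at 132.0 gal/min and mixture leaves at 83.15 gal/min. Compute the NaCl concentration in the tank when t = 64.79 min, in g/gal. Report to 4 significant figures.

Let m(t) be the amount of NaCl. Volume: V(t) = V₀ + (Q_in − Q_out) t = 1731 + 48.8500 t; V(64.79) = 4895.99 gal.
No NaCl enters, so dm/dt = −Q_out · (m/V).
Separate: dm/m = −Q_out dt/V(t) ⇒ ln(m/m₀) = −(Q_out/(Q_in−Q_out)) ln(V/V₀).
m = m₀ (V₀/V)^(Q_out/(Q_in−Q_out)) = 18.33 × (1731/4895.99)^(1.70215) = 3.12297 g.
C = m/V = 3.12297/4895.99 = 0.000637863 g/gal.

0.0006379 g/gal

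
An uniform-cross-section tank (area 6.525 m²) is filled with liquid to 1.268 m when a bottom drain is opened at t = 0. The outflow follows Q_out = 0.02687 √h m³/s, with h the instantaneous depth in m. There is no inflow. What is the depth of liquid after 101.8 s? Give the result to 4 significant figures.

0.8399 m

With no inflow, A dh/dt = −0.02687 √h.
Separate and integrate: 2(√h − √h₀) = −(0.02687/A) t.
√h = √1.268 − 0.02687·101.8/(2·6.525) = 1.12606 − 0.209607 = 0.916448.
h = 0.916448² = 0.839878 m.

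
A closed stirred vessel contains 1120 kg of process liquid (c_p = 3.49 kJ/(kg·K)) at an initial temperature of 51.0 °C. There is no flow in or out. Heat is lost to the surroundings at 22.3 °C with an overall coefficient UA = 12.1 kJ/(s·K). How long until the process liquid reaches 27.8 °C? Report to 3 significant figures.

534 s

M c_p dT/dt = −UA(T − T_amb).
τ = M c_p/UA = 323.04 s; T_ss = T_amb = 22.300 °C.
T(t) = T_ss + (T₀ − T_ss)e^(−t/τ); set T = 27.8:
t = −τ ln[(T − T_ss)/(T₀ − T_ss)] = −323.04 · ln(0.19164) = 533.71 s.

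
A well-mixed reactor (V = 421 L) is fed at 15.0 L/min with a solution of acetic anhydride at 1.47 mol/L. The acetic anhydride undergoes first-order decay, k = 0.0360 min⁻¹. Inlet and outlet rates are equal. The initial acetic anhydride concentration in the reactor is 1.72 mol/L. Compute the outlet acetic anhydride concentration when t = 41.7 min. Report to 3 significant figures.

Species balance: V dC/dt = Q C_in − Q C − k V C.
This is linear with rate a = Q/V + k = 0.071629 min⁻¹.
C_ss = Q C_in/(Q + kV) = 0.73120 mol/L; C(t) = C_ss + (C₀ − C_ss) e^(−a t).
C(41.7) = 0.73120 + (0.98880)·e^(−0.071629·41.7) = 0.73120 + (0.98880)·0.050441 = 0.78107 mol/L.

0.781 mol/L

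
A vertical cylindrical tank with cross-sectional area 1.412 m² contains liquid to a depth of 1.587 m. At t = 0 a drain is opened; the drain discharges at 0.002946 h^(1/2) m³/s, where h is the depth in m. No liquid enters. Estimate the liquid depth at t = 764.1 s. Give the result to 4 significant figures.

With no inflow, A dh/dt = −0.002946 √h.
This is separable: 2 d(√h)/dt = −0.002946/A, so √h = √h₀ − (0.002946/(2A)) t.
√h = √1.587 − 0.002946·764.1/(2·1.412) = 1.25976 − 0.797110 = 0.462652.
h = 0.462652² = 0.214047 m.

0.2140 m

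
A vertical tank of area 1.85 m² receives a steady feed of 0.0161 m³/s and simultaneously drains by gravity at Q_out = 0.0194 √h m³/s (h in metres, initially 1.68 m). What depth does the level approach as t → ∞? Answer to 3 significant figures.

0.689 m

Unsteady balance on liquid volume: A dh/dt = Q_in − 0.0194 √h. At steady state dh/dt = 0:
Q_in = 0.0194 √h_ss ⇒ √h_ss = 0.0161/0.0194 = 0.82990.
h_ss = 0.82990² = 0.68873 m. (Since h₀ = 1.68 m > h_ss, the level will fall toward this value.)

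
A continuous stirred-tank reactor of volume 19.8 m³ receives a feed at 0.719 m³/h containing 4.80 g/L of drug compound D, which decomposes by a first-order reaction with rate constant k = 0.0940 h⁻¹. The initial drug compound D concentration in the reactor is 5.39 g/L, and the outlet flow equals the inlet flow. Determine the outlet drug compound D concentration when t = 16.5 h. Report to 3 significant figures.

Accumulation = in − out − consumed: V dC/dt = Q C_in − Q C − k V C.
dC/dt = (Q/V) C_in − (Q/V + k) C; effective rate a = Q/V + k = 0.036313 + 0.0940 = 0.13031 h⁻¹.
C_ss = Q C_in/(Q + kV) = 1.3376 g/L; C(t) = C_ss + (C₀ − C_ss) e^(−a t).
C(16.5) = 1.3376 + (4.0524)·e^(−0.13031·16.5) = 1.3376 + (4.0524)·0.11646 = 1.8095 g/L.

1.81 g/L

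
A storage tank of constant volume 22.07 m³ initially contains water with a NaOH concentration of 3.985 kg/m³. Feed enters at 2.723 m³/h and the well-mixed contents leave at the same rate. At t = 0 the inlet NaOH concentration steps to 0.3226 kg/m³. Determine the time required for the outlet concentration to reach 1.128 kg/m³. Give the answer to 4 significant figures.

Transient balance on the dissolved component: V dC/dt = Q(C_in − C), so τ = V/Q = 8.10503 h.
C(t) = C_in + (C₀ − C_in) e^(−t/τ). Set C = 1.128 and solve for t:
e^(−t/τ) = (C − C_in)/(C₀ − C_in) = (1.128 − 0.3226)/(3.985 − 0.3226) = 0.219910
t = −τ ln(…) = 8.10503 × 1.51453 = 12.2754 h.

12.28 h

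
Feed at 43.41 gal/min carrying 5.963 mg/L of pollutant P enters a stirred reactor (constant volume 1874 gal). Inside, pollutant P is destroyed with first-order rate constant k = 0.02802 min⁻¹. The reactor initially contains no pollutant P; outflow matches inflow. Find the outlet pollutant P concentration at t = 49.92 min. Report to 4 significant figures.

2.489 mg/L

Species balance: V dC/dt = Q C_in − Q C − k V C.
dC/dt = (Q/V) C_in − (Q/V + k) C; effective rate a = Q/V + k = 0.0231644 + 0.02802 = 0.0511844 min⁻¹.
C_ss = Q C_in/(Q + kV) = 2.69866 mg/L; C(t) = C_ss + (C₀ − C_ss) e^(−a t).
C(49.92) = 2.69866 + (-2.69866)·e^(−0.0511844·49.92) = 2.69866 + (-2.69866)·0.0776827 = 2.48902 mg/L.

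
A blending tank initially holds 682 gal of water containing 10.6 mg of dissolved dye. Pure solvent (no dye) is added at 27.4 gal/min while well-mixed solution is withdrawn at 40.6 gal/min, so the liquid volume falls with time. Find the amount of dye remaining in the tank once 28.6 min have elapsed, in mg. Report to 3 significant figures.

Let m(t) be the amount of dye. Volume: V(t) = V₀ + (Q_in − Q_out) t = 682 − 13.200 t; V(28.6) = 304.48 gal.
Species balance (pure solvent in): dm/dt = −Q_out · m/V(t).
dm/m = −Q_out dt/(V₀ − 13.200 t); integrating gives ln(m/m₀) = −(Q_out/(Q_in−Q_out)) ln(V/V₀).
m = m₀ (V₀/V)^(Q_out/(Q_in−Q_out)) = 10.6 × (682/304.48)^(-3.0758) = 0.88735 mg.

0.887 mg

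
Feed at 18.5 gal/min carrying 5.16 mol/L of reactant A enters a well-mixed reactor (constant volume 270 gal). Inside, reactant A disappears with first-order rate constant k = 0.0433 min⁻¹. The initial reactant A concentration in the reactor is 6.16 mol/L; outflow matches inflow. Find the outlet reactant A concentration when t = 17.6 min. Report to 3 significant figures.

3.58 mol/L

Accumulation = in − out − consumed: V dC/dt = Q C_in − Q C − k V C.
dC/dt = (Q/V) C_in − (Q/V + k) C; effective rate a = Q/V + k = 0.068519 + 0.0433 = 0.11182 min⁻¹.
C_ss = Q C_in/(Q + kV) = 3.1619 mol/L; C(t) = C_ss + (C₀ − C_ss) e^(−a t).
C(17.6) = 3.1619 + (2.9981)·e^(−0.11182·17.6) = 3.1619 + (2.9981)·0.13974 = 3.5808 mol/L.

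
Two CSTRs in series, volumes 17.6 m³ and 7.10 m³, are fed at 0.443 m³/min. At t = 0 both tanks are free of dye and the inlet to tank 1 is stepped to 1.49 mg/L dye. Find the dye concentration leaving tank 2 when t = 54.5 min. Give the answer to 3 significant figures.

0.890 mg/L

Species balance on tank i: dCᵢ/dt = (Cᵢ₋₁ − Cᵢ)/τᵢ with τᵢ = Vᵢ/Q.
τ₁ = 17.6/0.443 = 39.729 min; τ₂ = 7.10/0.443 = 16.027 min.
Tank 1: C₁ = C_in(1 − e^(−t/τ₁)). Tank 2 (τ₁ ≠ τ₂): C₂ = C_in[1 − (τ₁ e^(−t/τ₁) − τ₂ e^(−t/τ₂))/(τ₁ − τ₂)].
At t = 54.5: e^(−t/τ₁) = 0.25365, e^(−t/τ₂) = 0.033357.
C₂ = 1.49·[1 − (39.729·0.25365 − 16.027·0.033357)/(23.702)] = 1.49·0.59739 = 0.89010 mg/L.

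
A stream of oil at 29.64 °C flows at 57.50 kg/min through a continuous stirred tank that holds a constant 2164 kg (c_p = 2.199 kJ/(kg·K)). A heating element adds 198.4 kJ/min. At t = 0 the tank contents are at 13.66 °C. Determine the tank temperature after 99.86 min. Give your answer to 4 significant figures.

First-law balance (no shaft work): M c_p dT/dt = ṁ c_p (T_in − T) + 198.4.
Rearrange: dT/dt = (T_ss − T)/τ with τ = M/ṁ = 37.6348 min and T_ss = T_in + Q̇/(ṁ c_p) = 31.2091 °C.
This is linear first-order; T(t) = T_ss + (T₀ − T_ss) e^(−t/τ).
T(99.86) = 31.2091 + (-17.5491)·e^(−99.86/37.6348) = 31.2091 + (-17.5491)·0.0704117 = 29.9734 °C.

29.97 °C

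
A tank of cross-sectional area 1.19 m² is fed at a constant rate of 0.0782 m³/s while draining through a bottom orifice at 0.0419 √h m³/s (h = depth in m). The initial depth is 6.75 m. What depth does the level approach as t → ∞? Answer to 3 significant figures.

3.48 m

Accumulation of liquid (constant cross-section A): A dh/dt = Q_in − 0.0419 √h. At steady state dh/dt = 0:
Q_in = 0.0419 √h_ss ⇒ √h_ss = 0.0782/0.0419 = 1.8663.
h_ss = 1.8663² = 3.4833 m. (Since h₀ = 6.75 m > h_ss, the level will fall toward this value.)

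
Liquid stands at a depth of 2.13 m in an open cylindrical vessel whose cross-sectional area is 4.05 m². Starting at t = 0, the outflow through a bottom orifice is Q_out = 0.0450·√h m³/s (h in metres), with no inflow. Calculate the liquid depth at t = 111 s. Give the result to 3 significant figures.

Mass balance (ρ constant): A dh/dt = −0.0450 √h.
This is separable: 2 d(√h)/dt = −0.0450/A, so √h = √h₀ − (0.0450/(2A)) t.
√h = √2.13 − 0.0450·111/(2·4.05) = 1.4595 − 0.61667 = 0.84279.
h = 0.84279² = 0.71029 m.

0.710 m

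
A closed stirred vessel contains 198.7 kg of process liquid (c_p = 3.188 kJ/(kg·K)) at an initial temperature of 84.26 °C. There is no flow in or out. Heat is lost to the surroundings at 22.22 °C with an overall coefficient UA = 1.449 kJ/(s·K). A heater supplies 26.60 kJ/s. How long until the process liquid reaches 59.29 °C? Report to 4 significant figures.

M c_p dT/dt = −UA(T − T_amb) + Q̇.
τ = M c_p/UA = 437.167 s; T_ss = T_amb + Q̇/UA = 22.22 + 26.60/1.449 = 40.5775 °C.
T(t) = T_ss + (T₀ − T_ss)e^(−t/τ); set T = 59.29:
t = −τ ln[(T − T_ss)/(T₀ − T_ss)] = −437.167 · ln(0.428375) = 370.611 s.

370.6 s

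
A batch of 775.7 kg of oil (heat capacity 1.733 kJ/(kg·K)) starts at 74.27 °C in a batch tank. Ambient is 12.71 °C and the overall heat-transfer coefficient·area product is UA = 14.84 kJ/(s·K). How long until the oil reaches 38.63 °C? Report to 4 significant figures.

78.36 s

M c_p dT/dt = −UA(T − T_amb).
τ = M c_p/UA = 90.5855 s; T_ss = T_amb = 12.7100 °C.
T(t) = T_ss + (T₀ − T_ss)e^(−t/τ); set T = 38.63:
t = −τ ln[(T − T_ss)/(T₀ − T_ss)] = −90.5855 · ln(0.421053) = 78.3562 s.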